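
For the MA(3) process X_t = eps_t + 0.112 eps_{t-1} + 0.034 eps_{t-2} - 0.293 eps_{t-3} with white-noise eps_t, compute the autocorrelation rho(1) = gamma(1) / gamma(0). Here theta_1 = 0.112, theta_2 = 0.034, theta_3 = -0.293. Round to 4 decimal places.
\rho(1) = 0.0963

For an MA(q) process with theta_0 = 1, the autocovariance is
  gamma(k) = sigma^2 * sum_{i=0..q-k} theta_i * theta_{i+k},
and rho(k) = gamma(k) / gamma(0). Sigma^2 cancels.
  numerator   = (1)*(0.112) + (0.112)*(0.034) + (0.034)*(-0.293) = 0.105846.
  denominator = (1)^2 + (0.112)^2 + (0.034)^2 + (-0.293)^2 = 1.099549.
  rho(1) = 0.105846 / 1.099549 = 0.0963.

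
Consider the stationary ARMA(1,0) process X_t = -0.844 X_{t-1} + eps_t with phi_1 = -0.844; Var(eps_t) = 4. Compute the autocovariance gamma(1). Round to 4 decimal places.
\gamma(1) = -11.7359

Multiply the model equation by X_{t-k} and take expectations. With theta_0 = psi_0 = 1 and psi_j the MA(infinity) weights, this gives
  gamma(k) - sum_i phi_i gamma(k-i) = c_k,
  c_k = sigma^2 * sum_{j=k..q} theta_j psi_{j-k}   (c_k = 0 for k > q),
using gamma(-m) = gamma(m).
Pure AR (q = 0): c_0 = sigma^2 = 4, c_k = 0 for k >= 1.
Equations for k = 0 and k = 1 (AR order 1):
  gamma(0) = phi_1 gamma(1) + c_0
  gamma(1) = phi_1 gamma(0) + c_1
Substituting the second into the first: gamma(0) (1 - phi_1^2) = c_0 + phi_1 c_1, so
  gamma(0) = c_0 / (1 - phi_1^2) = 4 / (1 - (-0.844)^2) = 4 / 0.287664 = 13.905112.
  gamma(1) = phi_1 gamma(0) = (-0.844)(13.905112) = -11.735914.
Therefore gamma(1) = -11.7359 (to 4 decimal places).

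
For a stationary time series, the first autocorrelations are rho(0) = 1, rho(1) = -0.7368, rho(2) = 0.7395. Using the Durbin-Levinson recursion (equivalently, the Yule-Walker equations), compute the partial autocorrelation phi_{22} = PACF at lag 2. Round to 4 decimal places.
\phi_{22} = 0.4301

The PACF at lag k is phi_{kk}, the last component of the solution
to the Yule-Walker system G_k phi = r_k where
  (G_k)_{ij} = rho(|i - j|), (r_k)_i = rho(i), i,j = 1..k.
Equivalently, Durbin-Levinson gives phi_{kk} iteratively:
  phi_{11} = rho(1)
  phi_{kk} = [rho(k) - sum_{j=1..k-1} phi_{k-1,j} rho(k-j)]
            / [1 - sum_{j=1..k-1} phi_{k-1,j} rho(j)],
  phi_{k,j} = phi_{k-1,j} - phi_{kk} phi_{k-1,k-j},  j = 1..k-1.
Step k = 1:
  phi_11 = rho(1) = -0.7368.
Step k = 2:
  phi_22 = [rho(2) - phi_11 rho(1)] / [1 - phi_11 rho(1)] = [0.7395 - (-0.7368)(-0.7368)] / [1 - (-0.7368)(-0.7368)]
         = 0.19662576 / 0.45712576 = 0.4301.
Therefore phi_{22} = 0.4301.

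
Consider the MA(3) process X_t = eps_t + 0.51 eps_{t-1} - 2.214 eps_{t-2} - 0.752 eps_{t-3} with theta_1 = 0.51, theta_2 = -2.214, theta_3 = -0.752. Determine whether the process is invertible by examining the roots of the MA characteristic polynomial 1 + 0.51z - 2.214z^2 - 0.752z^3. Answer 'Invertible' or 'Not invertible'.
\text{Not invertible}

The MA(q) characteristic polynomial is P(z) = 1 + 0.51z - 2.214z^2 - 0.752z^3.
Invertibility requires all roots to lie outside the unit circle, i.e. |z| > 1 for every root.
Degree 3: look for a simple real root z0 first, then factor out (1 - z/z0) and solve the remaining quadratic.
Testing z0 = -0.625: P(-0.625) = 1 + (0.51)(-0.625) + (-2.214)(-0.625)^2 + (-0.752)(-0.625)^3
  = 1 + (-0.31875) + (-0.864844) + (0.183594) = 0.  So z_0 = -0.625 is a root, |z_0| = 0.625.
Divide out the factor (1 + 1.6 z) = (1 - z/z0) (since 1/z0 = -1.6):
  P(z) = (1 + 1.6 z)(1 + (-1.09) z + (-0.47) z^2)
  [check: z-coef -1.09 - (-1.6) = 0.51; z^2-coef -0.47 - (-1.6)(-1.09) = -2.214; z^3-coef -(-1.6)(-0.47) = -0.752.]
Remaining roots from the quadratic factor 1 + (-1.09) z + (-0.47) z^2:
  Set 1 + (-1.09) z + (-0.47) z^2 = 0, i.e. a z^2 + b z + c = 0 with a = -0.47, b = -1.09, c = 1.
  Discriminant D = b^2 - 4ac = (-1.09)^2 - 4*(-0.47)*1 = 1.1881 - (-1.88) = 3.0681.
  D >= 0, so the roots are real: z = (-b +/- sqrt(D)) / (2a) = (1.09 +/- 1.751599) / (-0.94).
    z_1 = (1.09 + 1.751599) / (-0.94) = -3.023,   |z_1| = 3.023.
    z_2 = (1.09 - 1.751599) / (-0.94) = 0.7038,   |z_2| = 0.7038.
Moduli of all roots: 0.6250, 3.0230, 0.7038.
All moduli strictly greater than 1? No.
Verdict: Not invertible.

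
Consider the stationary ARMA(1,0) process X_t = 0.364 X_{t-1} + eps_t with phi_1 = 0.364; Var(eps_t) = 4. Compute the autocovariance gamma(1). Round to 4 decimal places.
\gamma(1) = 1.6784

Multiply the model equation by X_{t-k} and take expectations. With theta_0 = psi_0 = 1 and psi_j the MA(infinity) weights, this gives
  gamma(k) - sum_i phi_i gamma(k-i) = c_k,
  c_k = sigma^2 * sum_{j=k..q} theta_j psi_{j-k}   (c_k = 0 for k > q),
using gamma(-m) = gamma(m).
Pure AR (q = 0): c_0 = sigma^2 = 4, c_k = 0 for k >= 1.
Equations for k = 0 and k = 1 (AR order 1):
  gamma(0) = phi_1 gamma(1) + c_0
  gamma(1) = phi_1 gamma(0) + c_1
Substituting the second into the first: gamma(0) (1 - phi_1^2) = c_0 + phi_1 c_1, so
  gamma(0) = c_0 / (1 - phi_1^2) = 4 / (1 - (0.364)^2) = 4 / 0.867504 = 4.61093.
  gamma(1) = phi_1 gamma(0) = (0.364)(4.61093) = 1.678378.
Therefore gamma(1) = 1.6784 (to 4 decimal places).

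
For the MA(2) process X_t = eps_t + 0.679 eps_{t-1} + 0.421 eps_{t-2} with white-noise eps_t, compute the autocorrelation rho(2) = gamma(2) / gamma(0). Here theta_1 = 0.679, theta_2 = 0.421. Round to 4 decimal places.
\rho(2) = 0.2570

For an MA(q) process with theta_0 = 1, the autocovariance is
  gamma(k) = sigma^2 * sum_{i=0..q-k} theta_i * theta_{i+k},
and rho(k) = gamma(k) / gamma(0). Sigma^2 cancels.
  numerator   = (1)*(0.421) = 0.421.
  denominator = (1)^2 + (0.679)^2 + (0.421)^2 = 1.638282.
  rho(2) = 0.421 / 1.638282 = 0.2570.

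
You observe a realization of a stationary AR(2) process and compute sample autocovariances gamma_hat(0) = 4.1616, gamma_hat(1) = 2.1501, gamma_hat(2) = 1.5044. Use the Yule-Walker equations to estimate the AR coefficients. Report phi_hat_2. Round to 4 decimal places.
\hat\phi_{2} = 0.1290

The Yule-Walker equations for an AR(p) process read, in matrix form,
  Gamma_p phi = r_p,   with   (Gamma_p)_{ij} = gamma(|i - j|),
                       (r_p)_i = gamma(i),   i,j = 1..p.
Substitute the sample gammas (Toeplitz matrix and right-hand side of size 2):
  Gamma_p = [[4.1616, 2.1501], [2.1501, 4.1616]]
  r_p     = [2.1501, 1.5044]
Written out:
  4.1616 phi_1 + 2.1501 phi_2 = 2.1501
  2.1501 phi_1 + 4.1616 phi_2 = 1.5044
Solve by Cramer's rule:
  det = gamma(0)^2 - gamma(1)^2 = (4.1616)^2 - (2.1501)^2 = 17.31891456 - 4.62293001 = 12.69598455
  phi_hat_1 = [gamma(1) gamma(0) - gamma(1) gamma(2)] / det = [(2.1501)(4.1616) - (2.1501)(1.5044)] / 12.69598455 = 5.71324572 / 12.69598455 = 0.45
  phi_hat_2 = [gamma(0) gamma(2) - gamma(1)^2] / det = [(4.1616)(1.5044) - (2.1501)^2] / 12.69598455 = 1.63778103 / 12.69598455 = 0.129
So phi_hat = [0.4500, 0.1290].
Therefore phi_hat_2 = 0.1290.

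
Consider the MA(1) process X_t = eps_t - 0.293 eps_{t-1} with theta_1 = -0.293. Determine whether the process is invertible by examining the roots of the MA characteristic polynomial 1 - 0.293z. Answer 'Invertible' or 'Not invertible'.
\text{Invertible}

The MA(q) characteristic polynomial is P(z) = 1 - 0.293z.
Invertibility requires all roots to lie outside the unit circle, i.e. |z| > 1 for every root.
This is linear in z: 1 + (-0.293) z = 0  =>  z = -1/(-0.293) = 3.412969,  |z| = 3.412969.
Moduli of all roots: 3.4130.
All moduli strictly greater than 1? Yes.
Verdict: Invertible.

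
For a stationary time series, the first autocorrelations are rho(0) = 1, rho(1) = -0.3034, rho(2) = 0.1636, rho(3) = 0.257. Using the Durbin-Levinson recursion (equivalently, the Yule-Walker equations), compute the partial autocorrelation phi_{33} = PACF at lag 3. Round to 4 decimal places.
\phi_{33} = 0.3620

The PACF at lag k is phi_{kk}, the last component of the solution
to the Yule-Walker system G_k phi = r_k where
  (G_k)_{ij} = rho(|i - j|), (r_k)_i = rho(i), i,j = 1..k.
Equivalently, Durbin-Levinson gives phi_{kk} iteratively:
  phi_{11} = rho(1)
  phi_{kk} = [rho(k) - sum_{j=1..k-1} phi_{k-1,j} rho(k-j)]
            / [1 - sum_{j=1..k-1} phi_{k-1,j} rho(j)],
  phi_{k,j} = phi_{k-1,j} - phi_{kk} phi_{k-1,k-j},  j = 1..k-1.
Step k = 1:
  phi_11 = rho(1) = -0.3034.
Step k = 2:
  phi_22 = [rho(2) - phi_11 rho(1)] / [1 - phi_11 rho(1)] = [0.1636 - (-0.3034)(-0.3034)] / [1 - (-0.3034)(-0.3034)]
         = 0.07154844 / 0.90794844 = 0.078802.
  Update: phi_21 = phi_11 - phi_22 phi_11 = -0.3034 - (0.078802)(-0.3034) = -0.279491.
Step k = 3:
  phi_33 = [rho(3) - phi_21 rho(2) - phi_22 rho(1)] / [1 - phi_21 rho(1) - phi_22 rho(2)]
    numerator   = 0.257 - (-0.279491)(0.1636) - (0.078802)(-0.3034) = 0.32663341
    denominator = 1 - (-0.279491)(-0.3034) - (0.078802)(0.1636) = 0.90231026
  phi_33 = 0.32663341 / 0.90231026 = 0.362.
Therefore phi_{33} = 0.3620.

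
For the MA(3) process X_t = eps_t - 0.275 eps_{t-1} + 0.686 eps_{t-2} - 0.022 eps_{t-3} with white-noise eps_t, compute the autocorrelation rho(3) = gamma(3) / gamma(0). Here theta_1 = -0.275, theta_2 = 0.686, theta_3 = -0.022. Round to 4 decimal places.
\rho(3) = -0.0142

For an MA(q) process with theta_0 = 1, the autocovariance is
  gamma(k) = sigma^2 * sum_{i=0..q-k} theta_i * theta_{i+k},
and rho(k) = gamma(k) / gamma(0). Sigma^2 cancels.
  numerator   = (1)*(-0.022) = -0.022.
  denominator = (1)^2 + (-0.275)^2 + (0.686)^2 + (-0.022)^2 = 1.546705.
  rho(3) = -0.022 / 1.546705 = -0.0142.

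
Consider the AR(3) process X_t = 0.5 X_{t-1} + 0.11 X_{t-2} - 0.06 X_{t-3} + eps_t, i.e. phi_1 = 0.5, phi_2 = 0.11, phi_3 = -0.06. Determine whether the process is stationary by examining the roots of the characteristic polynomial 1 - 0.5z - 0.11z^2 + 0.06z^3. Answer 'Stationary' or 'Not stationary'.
\text{Stationary}

The AR(p) characteristic polynomial is P(z) = 1 - 0.5z - 0.11z^2 + 0.06z^3.
Stationarity requires all roots to lie outside the unit circle, i.e. |z| > 1 for every root.
Degree 3: look for a simple real root z0 first, then factor out (1 - z/z0) and solve the remaining quadratic.
Testing z0 = 2.5: P(2.5) = 1 + (-0.5)(2.5) + (-0.11)(2.5)^2 + (0.06)(2.5)^3
  = 1 + (-1.25) + (-0.6875) + (0.9375) = 0.  So z_0 = 2.5 is a root, |z_0| = 2.5.
Divide out the factor (1 - 0.4 z) = (1 - z/z0) (since 1/z0 = 0.4):
  P(z) = (1 - 0.4 z)(1 + (-0.1) z + (-0.15) z^2)
  [check: z-coef -0.1 - (0.4) = -0.5; z^2-coef -0.15 - (0.4)(-0.1) = -0.11; z^3-coef -(0.4)(-0.15) = 0.06.]
Remaining roots from the quadratic factor 1 + (-0.1) z + (-0.15) z^2:
  Set 1 + (-0.1) z + (-0.15) z^2 = 0, i.e. a z^2 + b z + c = 0 with a = -0.15, b = -0.1, c = 1.
  Discriminant D = b^2 - 4ac = (-0.1)^2 - 4*(-0.15)*1 = 0.01 - (-0.6) = 0.61.
  D >= 0, so the roots are real: z = (-b +/- sqrt(D)) / (2a) = (0.1 +/- 0.781025) / (-0.3).
    z_1 = (0.1 + 0.781025) / (-0.3) = -2.9367,   |z_1| = 2.9367.
    z_2 = (0.1 - 0.781025) / (-0.3) = 2.2701,   |z_2| = 2.2701.
Moduli of all roots: 2.5000, 2.9367, 2.2701.
All moduli strictly greater than 1? Yes.
Verdict: Stationary.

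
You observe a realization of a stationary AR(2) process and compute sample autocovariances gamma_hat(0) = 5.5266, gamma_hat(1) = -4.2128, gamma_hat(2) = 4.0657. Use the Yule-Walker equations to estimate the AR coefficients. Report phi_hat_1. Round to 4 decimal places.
\hat\phi_{1} = -0.4810

The Yule-Walker equations for an AR(p) process read, in matrix form,
  Gamma_p phi = r_p,   with   (Gamma_p)_{ij} = gamma(|i - j|),
                       (r_p)_i = gamma(i),   i,j = 1..p.
Substitute the sample gammas (Toeplitz matrix and right-hand side of size 2):
  Gamma_p = [[5.5266, -4.2128], [-4.2128, 5.5266]]
  r_p     = [-4.2128, 4.0657]
Written out:
  5.5266 phi_1 - 4.2128 phi_2 = -4.2128
  -4.2128 phi_1 + 5.5266 phi_2 = 4.0657
Solve by Cramer's rule:
  det = gamma(0)^2 - gamma(1)^2 = (5.5266)^2 - (-4.2128)^2 = 30.54330756 - 17.74768384 = 12.79562372
  phi_hat_1 = [gamma(1) gamma(0) - gamma(1) gamma(2)] / det = [(-4.2128)(5.5266) - (-4.2128)(4.0657)] / 12.79562372 = -6.15447952 / 12.79562372 = -0.481
  phi_hat_2 = [gamma(0) gamma(2) - gamma(1)^2] / det = [(5.5266)(4.0657) - (-4.2128)^2] / 12.79562372 = 4.72181378 / 12.79562372 = 0.369
So phi_hat = [-0.4810, 0.3690].
Therefore phi_hat_1 = -0.4810.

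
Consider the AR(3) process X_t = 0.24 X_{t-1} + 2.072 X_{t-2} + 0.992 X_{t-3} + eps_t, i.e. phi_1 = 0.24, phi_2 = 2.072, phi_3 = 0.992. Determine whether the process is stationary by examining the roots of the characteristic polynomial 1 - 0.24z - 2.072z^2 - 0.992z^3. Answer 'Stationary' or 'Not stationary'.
\text{Not stationary}

The AR(p) characteristic polynomial is P(z) = 1 - 0.24z - 2.072z^2 - 0.992z^3.
Stationarity requires all roots to lie outside the unit circle, i.e. |z| > 1 for every root.
Degree 3: look for a simple real root z0 first, then factor out (1 - z/z0) and solve the remaining quadratic.
Testing z0 = -1.25: P(-1.25) = 1 + (-0.24)(-1.25) + (-2.072)(-1.25)^2 + (-0.992)(-1.25)^3
  = 1 + (0.3) + (-3.2375) + (1.9375) = 0.  So z_0 = -1.25 is a root, |z_0| = 1.25.
Divide out the factor (1 + 0.8 z) = (1 - z/z0) (since 1/z0 = -0.8):
  P(z) = (1 + 0.8 z)(1 + (-1.04) z + (-1.24) z^2)
  [check: z-coef -1.04 - (-0.8) = -0.24; z^2-coef -1.24 - (-0.8)(-1.04) = -2.072; z^3-coef -(-0.8)(-1.24) = -0.992.]
Remaining roots from the quadratic factor 1 + (-1.04) z + (-1.24) z^2:
  Set 1 + (-1.04) z + (-1.24) z^2 = 0, i.e. a z^2 + b z + c = 0 with a = -1.24, b = -1.04, c = 1.
  Discriminant D = b^2 - 4ac = (-1.04)^2 - 4*(-1.24)*1 = 1.0816 - (-4.96) = 6.0416.
  D >= 0, so the roots are real: z = (-b +/- sqrt(D)) / (2a) = (1.04 +/- 2.457967) / (-2.48).
    z_1 = (1.04 + 2.457967) / (-2.48) = -1.4105,   |z_1| = 1.4105.
    z_2 = (1.04 - 2.457967) / (-2.48) = 0.5718,   |z_2| = 0.5718.
Moduli of all roots: 1.2500, 1.4105, 0.5718.
All moduli strictly greater than 1? No.
Verdict: Not stationary.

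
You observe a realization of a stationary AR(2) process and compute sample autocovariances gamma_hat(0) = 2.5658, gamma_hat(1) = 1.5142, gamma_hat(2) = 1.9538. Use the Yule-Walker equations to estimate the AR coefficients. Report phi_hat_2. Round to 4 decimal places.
\hat\phi_{2} = 0.6340

The Yule-Walker equations for an AR(p) process read, in matrix form,
  Gamma_p phi = r_p,   with   (Gamma_p)_{ij} = gamma(|i - j|),
                       (r_p)_i = gamma(i),   i,j = 1..p.
Substitute the sample gammas (Toeplitz matrix and right-hand side of size 2):
  Gamma_p = [[2.5658, 1.5142], [1.5142, 2.5658]]
  r_p     = [1.5142, 1.9538]
Written out:
  2.5658 phi_1 + 1.5142 phi_2 = 1.5142
  1.5142 phi_1 + 2.5658 phi_2 = 1.9538
Solve by Cramer's rule:
  det = gamma(0)^2 - gamma(1)^2 = (2.5658)^2 - (1.5142)^2 = 6.58332964 - 2.29280164 = 4.290528
  phi_hat_1 = [gamma(1) gamma(0) - gamma(1) gamma(2)] / det = [(1.5142)(2.5658) - (1.5142)(1.9538)] / 4.290528 = 0.9266904 / 4.290528 = 0.216
  phi_hat_2 = [gamma(0) gamma(2) - gamma(1)^2] / det = [(2.5658)(1.9538) - (1.5142)^2] / 4.290528 = 2.7202584 / 4.290528 = 0.634
So phi_hat = [0.2160, 0.6340].
Therefore phi_hat_2 = 0.6340.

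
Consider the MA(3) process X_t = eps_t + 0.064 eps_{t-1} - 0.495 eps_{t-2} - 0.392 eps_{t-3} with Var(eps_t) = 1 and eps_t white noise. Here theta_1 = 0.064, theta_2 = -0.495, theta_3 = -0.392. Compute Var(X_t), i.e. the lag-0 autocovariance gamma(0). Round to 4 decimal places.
\gamma(0) = 1.4028

For an MA(q) process X_t = eps_t + sum_i theta_i eps_{t-i} with
Var(eps_t) = sigma^2, the variance is
  gamma(0) = sigma^2 * (1 + sum_i theta_i^2).
  sum_i theta_i^2 = (0.064)^2 + (-0.495)^2 + (-0.392)^2 = 0.004096 + 0.245025 + 0.153664 = 0.402785.
  gamma(0) = 1 * (1 + 0.402785) = 1 * 1.402785 = 1.402785, which rounds to 1.4028.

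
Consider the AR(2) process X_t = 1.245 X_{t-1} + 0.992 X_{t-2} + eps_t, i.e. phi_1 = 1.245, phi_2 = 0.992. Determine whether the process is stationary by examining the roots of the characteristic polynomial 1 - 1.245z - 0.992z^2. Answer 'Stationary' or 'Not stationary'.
\text{Not stationary}

The AR(p) characteristic polynomial is P(z) = 1 - 1.245z - 0.992z^2.
Stationarity requires all roots to lie outside the unit circle, i.e. |z| > 1 for every root.
Set 1 + (-1.245) z + (-0.992) z^2 = 0, i.e. a z^2 + b z + c = 0 with a = -0.992, b = -1.245, c = 1.
Discriminant D = b^2 - 4ac = (-1.245)^2 - 4*(-0.992)*1 = 1.550025 - (-3.968) = 5.518025.
D >= 0, so the roots are real: z = (-b +/- sqrt(D)) / (2a) = (1.245 +/- 2.349048) / (-1.984).
  z_1 = (1.245 + 2.349048) / (-1.984) = -1.8115,   |z_1| = 1.8115.
  z_2 = (1.245 - 2.349048) / (-1.984) = 0.5565,   |z_2| = 0.5565.
Moduli of all roots: 1.8115, 0.5565.
All moduli strictly greater than 1? No.
Verdict: Not stationary.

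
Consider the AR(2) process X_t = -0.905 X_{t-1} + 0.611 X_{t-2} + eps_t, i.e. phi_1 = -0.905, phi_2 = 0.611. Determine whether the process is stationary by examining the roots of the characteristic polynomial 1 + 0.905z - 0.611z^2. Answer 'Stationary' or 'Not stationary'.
\text{Not stationary}

The AR(p) characteristic polynomial is P(z) = 1 + 0.905z - 0.611z^2.
Stationarity requires all roots to lie outside the unit circle, i.e. |z| > 1 for every root.
Set 1 + (0.905) z + (-0.611) z^2 = 0, i.e. a z^2 + b z + c = 0 with a = -0.611, b = 0.905, c = 1.
Discriminant D = b^2 - 4ac = (0.905)^2 - 4*(-0.611)*1 = 0.819025 - (-2.444) = 3.263025.
D >= 0, so the roots are real: z = (-b +/- sqrt(D)) / (2a) = (-0.905 +/- 1.806385) / (-1.222).
  z_1 = (-0.905 + 1.806385) / (-1.222) = -0.7376,   |z_1| = 0.7376.
  z_2 = (-0.905 - 1.806385) / (-1.222) = 2.2188,   |z_2| = 2.2188.
Moduli of all roots: 0.7376, 2.2188.
All moduli strictly greater than 1? No.
Verdict: Not stationary.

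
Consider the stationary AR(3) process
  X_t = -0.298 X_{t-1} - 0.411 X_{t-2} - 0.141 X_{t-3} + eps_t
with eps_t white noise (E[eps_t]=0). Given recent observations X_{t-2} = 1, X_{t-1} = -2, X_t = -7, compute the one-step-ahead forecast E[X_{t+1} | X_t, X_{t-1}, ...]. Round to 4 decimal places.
E[X_{t+1} \mid \mathcal F_t] = 2.7670

For an AR(p) model X_t = c + sum_i phi_i X_{t-i} + eps_t, the
one-step-ahead conditional mean is
  E[X_{t+1} | X_t, ...] = c + sum_i phi_i X_{t+1-i}.
Substitute known values:
  E[X_{t+1} | ...] = (-0.298) * (-7) + (-0.411) * (-2) + (-0.141) * (1)
                   = 2.7670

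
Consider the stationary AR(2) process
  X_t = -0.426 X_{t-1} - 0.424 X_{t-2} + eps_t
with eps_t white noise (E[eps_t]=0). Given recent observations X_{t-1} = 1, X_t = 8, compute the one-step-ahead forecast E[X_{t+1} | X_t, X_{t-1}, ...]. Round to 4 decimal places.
E[X_{t+1} \mid \mathcal F_t] = -3.8320

For an AR(p) model X_t = c + sum_i phi_i X_{t-i} + eps_t, the
one-step-ahead conditional mean is
  E[X_{t+1} | X_t, ...] = c + sum_i phi_i X_{t+1-i}.
Substitute known values:
  E[X_{t+1} | ...] = (-0.426) * (8) + (-0.424) * (1)
                   = -3.8320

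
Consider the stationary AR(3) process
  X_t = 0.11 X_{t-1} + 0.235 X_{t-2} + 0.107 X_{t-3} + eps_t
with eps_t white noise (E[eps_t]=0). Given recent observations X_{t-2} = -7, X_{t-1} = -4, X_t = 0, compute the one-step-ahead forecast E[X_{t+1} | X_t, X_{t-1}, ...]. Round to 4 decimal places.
E[X_{t+1} \mid \mathcal F_t] = -1.6890

For an AR(p) model X_t = c + sum_i phi_i X_{t-i} + eps_t, the
one-step-ahead conditional mean is
  E[X_{t+1} | X_t, ...] = c + sum_i phi_i X_{t+1-i}.
Substitute known values:
  E[X_{t+1} | ...] = (0.11) * (0) + (0.235) * (-4) + (0.107) * (-7)
                   = -1.6890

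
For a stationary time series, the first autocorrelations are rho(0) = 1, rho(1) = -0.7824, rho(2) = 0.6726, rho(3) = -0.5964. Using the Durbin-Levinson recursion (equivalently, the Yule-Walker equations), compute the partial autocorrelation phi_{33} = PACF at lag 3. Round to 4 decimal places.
\phi_{33} = -0.0799

The PACF at lag k is phi_{kk}, the last component of the solution
to the Yule-Walker system G_k phi = r_k where
  (G_k)_{ij} = rho(|i - j|), (r_k)_i = rho(i), i,j = 1..k.
Equivalently, Durbin-Levinson gives phi_{kk} iteratively:
  phi_{11} = rho(1)
  phi_{kk} = [rho(k) - sum_{j=1..k-1} phi_{k-1,j} rho(k-j)]
            / [1 - sum_{j=1..k-1} phi_{k-1,j} rho(j)],
  phi_{k,j} = phi_{k-1,j} - phi_{kk} phi_{k-1,k-j},  j = 1..k-1.
Step k = 1:
  phi_11 = rho(1) = -0.7824.
Step k = 2:
  phi_22 = [rho(2) - phi_11 rho(1)] / [1 - phi_11 rho(1)] = [0.6726 - (-0.7824)(-0.7824)] / [1 - (-0.7824)(-0.7824)]
         = 0.06045024 / 0.38785024 = 0.15586.
  Update: phi_21 = phi_11 - phi_22 phi_11 = -0.7824 - (0.15586)(-0.7824) = -0.660455.
Step k = 3:
  phi_33 = [rho(3) - phi_21 rho(2) - phi_22 rho(1)] / [1 - phi_21 rho(1) - phi_22 rho(2)]
    numerator   = -0.5964 - (-0.660455)(0.6726) - (0.15586)(-0.7824) = -0.03023308
    denominator = 1 - (-0.660455)(-0.7824) - (0.15586)(0.6726) = 0.37842848
  phi_33 = -0.03023308 / 0.37842848 = -0.0799.
Therefore phi_{33} = -0.0799.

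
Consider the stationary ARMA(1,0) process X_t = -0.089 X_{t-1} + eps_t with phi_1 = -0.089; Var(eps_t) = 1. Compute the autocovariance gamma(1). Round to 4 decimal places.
\gamma(1) = -0.0897

Multiply the model equation by X_{t-k} and take expectations. With theta_0 = psi_0 = 1 and psi_j the MA(infinity) weights, this gives
  gamma(k) - sum_i phi_i gamma(k-i) = c_k,
  c_k = sigma^2 * sum_{j=k..q} theta_j psi_{j-k}   (c_k = 0 for k > q),
using gamma(-m) = gamma(m).
Pure AR (q = 0): c_0 = sigma^2 = 1, c_k = 0 for k >= 1.
Equations for k = 0 and k = 1 (AR order 1):
  gamma(0) = phi_1 gamma(1) + c_0
  gamma(1) = phi_1 gamma(0) + c_1
Substituting the second into the first: gamma(0) (1 - phi_1^2) = c_0 + phi_1 c_1, so
  gamma(0) = c_0 / (1 - phi_1^2) = 1 / (1 - (-0.089)^2) = 1 / 0.992079 = 1.007984.
  gamma(1) = phi_1 gamma(0) = (-0.089)(1.007984) = -0.089711.
Therefore gamma(1) = -0.0897 (to 4 decimal places).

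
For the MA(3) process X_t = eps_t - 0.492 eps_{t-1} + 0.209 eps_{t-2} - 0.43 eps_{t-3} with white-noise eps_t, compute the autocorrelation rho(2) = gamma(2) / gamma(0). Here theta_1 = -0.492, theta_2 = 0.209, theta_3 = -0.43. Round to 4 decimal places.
\rho(2) = 0.2860

For an MA(q) process with theta_0 = 1, the autocovariance is
  gamma(k) = sigma^2 * sum_{i=0..q-k} theta_i * theta_{i+k},
and rho(k) = gamma(k) / gamma(0). Sigma^2 cancels.
  numerator   = (1)*(0.209) + (-0.492)*(-0.43) = 0.42056.
  denominator = (1)^2 + (-0.492)^2 + (0.209)^2 + (-0.43)^2 = 1.470645.
  rho(2) = 0.42056 / 1.470645 = 0.2860.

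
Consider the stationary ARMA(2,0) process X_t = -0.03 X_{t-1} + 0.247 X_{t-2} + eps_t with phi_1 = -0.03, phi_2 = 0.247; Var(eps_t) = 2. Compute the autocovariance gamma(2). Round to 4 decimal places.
\gamma(2) = 0.5295

Multiply the model equation by X_{t-k} and take expectations. With theta_0 = psi_0 = 1 and psi_j the MA(infinity) weights, this gives
  gamma(k) - sum_i phi_i gamma(k-i) = c_k,
  c_k = sigma^2 * sum_{j=k..q} theta_j psi_{j-k}   (c_k = 0 for k > q),
using gamma(-m) = gamma(m).
Pure AR (q = 0): c_0 = sigma^2 = 2, c_k = 0 for k >= 1.
Equations for k = 0, 1, 2 (AR order 2, c_2 = 0):
  (E0) gamma(0) = phi_1 gamma(1) + phi_2 gamma(2) + c_0
  (E1) gamma(1) = phi_1 gamma(0) + phi_2 gamma(1) + c_1
  (E2) gamma(2) = phi_1 gamma(1) + phi_2 gamma(0)
From (E1): gamma(1) = A gamma(0) + B with
  A = phi_1 / (1 - phi_2) = -0.03 / 0.753 = -0.039841,   B = c_1 / (1 - phi_2) = 0 / 0.753 = 0.
Insert (E2) into (E0): gamma(0) (1 - phi_2^2) = phi_1 (1 + phi_2) gamma(1) + c_0.
  phi_1 (1 + phi_2) = (-0.03)(1.247) = -0.03741,   1 - phi_2^2 = 0.938991.
Replace gamma(1) by A gamma(0) + B and collect gamma(0):
  gamma(0) [0.938991 - (-0.03741)(-0.039841)] = c_0 = 2
  gamma(0) * 0.937501 = 2
  gamma(0) = 2 / 0.937501 = 2.133332.
  gamma(1) = A gamma(0) = (-0.039841)(2.133332) = -0.084993.
  gamma(2) = phi_1 gamma(1) + phi_2 gamma(0) = (-0.03)(-0.084993) + (0.247)(2.133332) = 0.529483.
Therefore gamma(2) = 0.5295 (to 4 decimal places).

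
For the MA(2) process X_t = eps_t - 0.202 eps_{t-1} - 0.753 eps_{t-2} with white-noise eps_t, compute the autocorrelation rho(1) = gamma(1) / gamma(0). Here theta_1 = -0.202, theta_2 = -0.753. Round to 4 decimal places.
\rho(1) = -0.0310

For an MA(q) process with theta_0 = 1, the autocovariance is
  gamma(k) = sigma^2 * sum_{i=0..q-k} theta_i * theta_{i+k},
and rho(k) = gamma(k) / gamma(0). Sigma^2 cancels.
  numerator   = (1)*(-0.202) + (-0.202)*(-0.753) = -0.049894.
  denominator = (1)^2 + (-0.202)^2 + (-0.753)^2 = 1.607813.
  rho(1) = -0.049894 / 1.607813 = -0.0310.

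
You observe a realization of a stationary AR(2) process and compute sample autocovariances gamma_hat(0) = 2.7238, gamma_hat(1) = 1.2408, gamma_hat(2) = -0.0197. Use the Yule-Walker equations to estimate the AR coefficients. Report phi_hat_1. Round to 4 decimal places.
\hat\phi_{1} = 0.5790

The Yule-Walker equations for an AR(p) process read, in matrix form,
  Gamma_p phi = r_p,   with   (Gamma_p)_{ij} = gamma(|i - j|),
                       (r_p)_i = gamma(i),   i,j = 1..p.
Substitute the sample gammas (Toeplitz matrix and right-hand side of size 2):
  Gamma_p = [[2.7238, 1.2408], [1.2408, 2.7238]]
  r_p     = [1.2408, -0.0197]
Written out:
  2.7238 phi_1 + 1.2408 phi_2 = 1.2408
  1.2408 phi_1 + 2.7238 phi_2 = -0.0197
Solve by Cramer's rule:
  det = gamma(0)^2 - gamma(1)^2 = (2.7238)^2 - (1.2408)^2 = 7.41908644 - 1.53958464 = 5.8795018
  phi_hat_1 = [gamma(1) gamma(0) - gamma(1) gamma(2)] / det = [(1.2408)(2.7238) - (1.2408)(-0.0197)] / 5.8795018 = 3.4041348 / 5.8795018 = 0.579
  phi_hat_2 = [gamma(0) gamma(2) - gamma(1)^2] / det = [(2.7238)(-0.0197) - (1.2408)^2] / 5.8795018 = -1.5932435 / 5.8795018 = -0.271
So phi_hat = [0.5790, -0.2710].
Therefore phi_hat_1 = 0.5790.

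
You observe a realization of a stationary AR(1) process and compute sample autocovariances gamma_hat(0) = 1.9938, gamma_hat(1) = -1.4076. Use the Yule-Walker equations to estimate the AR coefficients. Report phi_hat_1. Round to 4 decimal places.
\hat\phi_{1} = -0.7060

The Yule-Walker equations for an AR(p) process read, in matrix form,
  Gamma_p phi = r_p,   with   (Gamma_p)_{ij} = gamma(|i - j|),
                       (r_p)_i = gamma(i),   i,j = 1..p.
Substitute the sample gammas (Toeplitz matrix and right-hand side of size 1):
  Gamma_p = [[1.9938]]
  r_p     = [-1.4076]
With p = 1 this is the single equation gamma(0) phi_1 = gamma(1):
  phi_hat_1 = gamma(1) / gamma(0) = -1.4076 / 1.9938 = -0.7060.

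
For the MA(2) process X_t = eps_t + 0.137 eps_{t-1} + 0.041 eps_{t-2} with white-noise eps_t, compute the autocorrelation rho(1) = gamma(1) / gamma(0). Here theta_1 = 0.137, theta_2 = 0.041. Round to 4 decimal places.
\rho(1) = 0.1398

For an MA(q) process with theta_0 = 1, the autocovariance is
  gamma(k) = sigma^2 * sum_{i=0..q-k} theta_i * theta_{i+k},
and rho(k) = gamma(k) / gamma(0). Sigma^2 cancels.
  numerator   = (1)*(0.137) + (0.137)*(0.041) = 0.142617.
  denominator = (1)^2 + (0.137)^2 + (0.041)^2 = 1.02045.
  rho(1) = 0.142617 / 1.02045 = 0.1398.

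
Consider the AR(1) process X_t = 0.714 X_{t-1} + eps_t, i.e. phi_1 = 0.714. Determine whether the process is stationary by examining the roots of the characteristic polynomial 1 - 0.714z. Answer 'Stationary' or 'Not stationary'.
\text{Stationary}

The AR(p) characteristic polynomial is P(z) = 1 - 0.714z.
Stationarity requires all roots to lie outside the unit circle, i.e. |z| > 1 for every root.
This is linear in z: 1 + (-0.714) z = 0  =>  z = -1/(-0.714) = 1.40056,  |z| = 1.40056.
Moduli of all roots: 1.4006.
All moduli strictly greater than 1? Yes.
Verdict: Stationary.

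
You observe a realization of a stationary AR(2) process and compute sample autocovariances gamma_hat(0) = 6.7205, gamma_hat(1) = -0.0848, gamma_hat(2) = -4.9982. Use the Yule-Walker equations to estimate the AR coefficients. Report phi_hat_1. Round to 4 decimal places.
\hat\phi_{1} = -0.0220

The Yule-Walker equations for an AR(p) process read, in matrix form,
  Gamma_p phi = r_p,   with   (Gamma_p)_{ij} = gamma(|i - j|),
                       (r_p)_i = gamma(i),   i,j = 1..p.
Substitute the sample gammas (Toeplitz matrix and right-hand side of size 2):
  Gamma_p = [[6.7205, -0.0848], [-0.0848, 6.7205]]
  r_p     = [-0.0848, -4.9982]
Written out:
  6.7205 phi_1 - 0.0848 phi_2 = -0.0848
  -0.0848 phi_1 + 6.7205 phi_2 = -4.9982
Solve by Cramer's rule:
  det = gamma(0)^2 - gamma(1)^2 = (6.7205)^2 - (-0.0848)^2 = 45.16512025 - 0.00719104 = 45.15792921
  phi_hat_1 = [gamma(1) gamma(0) - gamma(1) gamma(2)] / det = [(-0.0848)(6.7205) - (-0.0848)(-4.9982)] / 45.15792921 = -0.99374576 / 45.15792921 = -0.022
  phi_hat_2 = [gamma(0) gamma(2) - gamma(1)^2] / det = [(6.7205)(-4.9982) - (-0.0848)^2] / 45.15792921 = -33.59759414 / 45.15792921 = -0.744
So phi_hat = [-0.0220, -0.7440].
Therefore phi_hat_1 = -0.0220.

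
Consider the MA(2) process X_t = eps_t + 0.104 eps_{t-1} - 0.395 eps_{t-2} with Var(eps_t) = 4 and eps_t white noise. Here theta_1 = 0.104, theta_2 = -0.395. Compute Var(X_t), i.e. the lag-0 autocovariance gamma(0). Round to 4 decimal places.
\gamma(0) = 4.6674

For an MA(q) process X_t = eps_t + sum_i theta_i eps_{t-i} with
Var(eps_t) = sigma^2, the variance is
  gamma(0) = sigma^2 * (1 + sum_i theta_i^2).
  sum_i theta_i^2 = (0.104)^2 + (-0.395)^2 = 0.010816 + 0.156025 = 0.166841.
  gamma(0) = 4 * (1 + 0.166841) = 4 * 1.166841 = 4.667364, which rounds to 4.6674.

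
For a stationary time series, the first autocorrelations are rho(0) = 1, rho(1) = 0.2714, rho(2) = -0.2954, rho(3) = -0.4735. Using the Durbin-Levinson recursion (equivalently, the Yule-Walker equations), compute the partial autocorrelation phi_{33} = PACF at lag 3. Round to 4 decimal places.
\phi_{33} = -0.3250

The PACF at lag k is phi_{kk}, the last component of the solution
to the Yule-Walker system G_k phi = r_k where
  (G_k)_{ij} = rho(|i - j|), (r_k)_i = rho(i), i,j = 1..k.
Equivalently, Durbin-Levinson gives phi_{kk} iteratively:
  phi_{11} = rho(1)
  phi_{kk} = [rho(k) - sum_{j=1..k-1} phi_{k-1,j} rho(k-j)]
            / [1 - sum_{j=1..k-1} phi_{k-1,j} rho(j)],
  phi_{k,j} = phi_{k-1,j} - phi_{kk} phi_{k-1,k-j},  j = 1..k-1.
Step k = 1:
  phi_11 = rho(1) = 0.2714.
Step k = 2:
  phi_22 = [rho(2) - phi_11 rho(1)] / [1 - phi_11 rho(1)] = [-0.2954 - (0.2714)(0.2714)] / [1 - (0.2714)(0.2714)]
         = -0.36905796 / 0.92634204 = -0.398404.
  Update: phi_21 = phi_11 - phi_22 phi_11 = 0.2714 - (-0.398404)(0.2714) = 0.379527.
Step k = 3:
  phi_33 = [rho(3) - phi_21 rho(2) - phi_22 rho(1)] / [1 - phi_21 rho(1) - phi_22 rho(2)]
    numerator   = -0.4735 - (0.379527)(-0.2954) - (-0.398404)(0.2714) = -0.25326108
    denominator = 1 - (0.379527)(0.2714) - (-0.398404)(-0.2954) = 0.77930804
  phi_33 = -0.25326108 / 0.77930804 = -0.325.
Therefore phi_{33} = -0.3250.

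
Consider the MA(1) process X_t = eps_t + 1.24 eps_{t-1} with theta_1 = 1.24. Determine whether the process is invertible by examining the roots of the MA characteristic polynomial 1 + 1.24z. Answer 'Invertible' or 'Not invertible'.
\text{Not invertible}

The MA(q) characteristic polynomial is P(z) = 1 + 1.24z.
Invertibility requires all roots to lie outside the unit circle, i.e. |z| > 1 for every root.
This is linear in z: 1 + (1.24) z = 0  =>  z = -1/(1.24) = -0.806452,  |z| = 0.806452.
Moduli of all roots: 0.8065.
All moduli strictly greater than 1? No.
Verdict: Not invertible.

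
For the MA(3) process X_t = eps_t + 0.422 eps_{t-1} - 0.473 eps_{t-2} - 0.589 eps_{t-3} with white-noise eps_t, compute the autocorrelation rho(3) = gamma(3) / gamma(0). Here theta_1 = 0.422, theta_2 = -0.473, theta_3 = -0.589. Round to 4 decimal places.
\rho(3) = -0.3368

For an MA(q) process with theta_0 = 1, the autocovariance is
  gamma(k) = sigma^2 * sum_{i=0..q-k} theta_i * theta_{i+k},
and rho(k) = gamma(k) / gamma(0). Sigma^2 cancels.
  numerator   = (1)*(-0.589) = -0.589.
  denominator = (1)^2 + (0.422)^2 + (-0.473)^2 + (-0.589)^2 = 1.748734.
  rho(3) = -0.589 / 1.748734 = -0.3368.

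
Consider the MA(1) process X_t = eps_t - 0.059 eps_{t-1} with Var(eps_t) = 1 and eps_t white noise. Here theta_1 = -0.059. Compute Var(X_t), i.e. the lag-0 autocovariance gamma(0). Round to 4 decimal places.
\gamma(0) = 1.0035

For an MA(q) process X_t = eps_t + sum_i theta_i eps_{t-i} with
Var(eps_t) = sigma^2, the variance is
  gamma(0) = sigma^2 * (1 + sum_i theta_i^2).
  sum_i theta_i^2 = (-0.059)^2 = 0.003481.
  gamma(0) = 1 * (1 + 0.003481) = 1 * 1.003481 = 1.003481, which rounds to 1.0035.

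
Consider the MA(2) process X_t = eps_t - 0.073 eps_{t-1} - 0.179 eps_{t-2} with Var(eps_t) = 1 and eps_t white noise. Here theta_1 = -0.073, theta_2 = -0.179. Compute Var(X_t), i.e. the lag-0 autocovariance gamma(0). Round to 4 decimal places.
\gamma(0) = 1.0374

For an MA(q) process X_t = eps_t + sum_i theta_i eps_{t-i} with
Var(eps_t) = sigma^2, the variance is
  gamma(0) = sigma^2 * (1 + sum_i theta_i^2).
  sum_i theta_i^2 = (-0.073)^2 + (-0.179)^2 = 0.005329 + 0.032041 = 0.03737.
  gamma(0) = 1 * (1 + 0.03737) = 1 * 1.03737 = 1.03737, which rounds to 1.0374.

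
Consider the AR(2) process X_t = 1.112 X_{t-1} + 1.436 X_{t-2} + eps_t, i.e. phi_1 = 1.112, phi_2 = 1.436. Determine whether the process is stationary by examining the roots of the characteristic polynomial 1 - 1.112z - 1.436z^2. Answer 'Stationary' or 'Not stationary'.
\text{Not stationary}

The AR(p) characteristic polynomial is P(z) = 1 - 1.112z - 1.436z^2.
Stationarity requires all roots to lie outside the unit circle, i.e. |z| > 1 for every root.
Set 1 + (-1.112) z + (-1.436) z^2 = 0, i.e. a z^2 + b z + c = 0 with a = -1.436, b = -1.112, c = 1.
Discriminant D = b^2 - 4ac = (-1.112)^2 - 4*(-1.436)*1 = 1.236544 - (-5.744) = 6.980544.
D >= 0, so the roots are real: z = (-b +/- sqrt(D)) / (2a) = (1.112 +/- 2.642072) / (-2.872).
  z_1 = (1.112 + 2.642072) / (-2.872) = -1.3071,   |z_1| = 1.3071.
  z_2 = (1.112 - 2.642072) / (-2.872) = 0.5328,   |z_2| = 0.5328.
Moduli of all roots: 1.3071, 0.5328.
All moduli strictly greater than 1? No.
Verdict: Not stationary.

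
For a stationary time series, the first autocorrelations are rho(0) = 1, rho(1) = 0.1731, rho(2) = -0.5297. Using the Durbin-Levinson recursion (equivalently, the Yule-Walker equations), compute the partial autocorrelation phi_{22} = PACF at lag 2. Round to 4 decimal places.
\phi_{22} = -0.5770

The PACF at lag k is phi_{kk}, the last component of the solution
to the Yule-Walker system G_k phi = r_k where
  (G_k)_{ij} = rho(|i - j|), (r_k)_i = rho(i), i,j = 1..k.
Equivalently, Durbin-Levinson gives phi_{kk} iteratively:
  phi_{11} = rho(1)
  phi_{kk} = [rho(k) - sum_{j=1..k-1} phi_{k-1,j} rho(k-j)]
            / [1 - sum_{j=1..k-1} phi_{k-1,j} rho(j)],
  phi_{k,j} = phi_{k-1,j} - phi_{kk} phi_{k-1,k-j},  j = 1..k-1.
Step k = 1:
  phi_11 = rho(1) = 0.1731.
Step k = 2:
  phi_22 = [rho(2) - phi_11 rho(1)] / [1 - phi_11 rho(1)] = [-0.5297 - (0.1731)(0.1731)] / [1 - (0.1731)(0.1731)]
         = -0.55966361 / 0.97003639 = -0.577.
Therefore phi_{22} = -0.5770.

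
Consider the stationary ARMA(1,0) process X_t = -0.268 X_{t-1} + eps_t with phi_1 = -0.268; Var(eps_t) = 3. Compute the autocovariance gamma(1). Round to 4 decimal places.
\gamma(1) = -0.8662

Multiply the model equation by X_{t-k} and take expectations. With theta_0 = psi_0 = 1 and psi_j the MA(infinity) weights, this gives
  gamma(k) - sum_i phi_i gamma(k-i) = c_k,
  c_k = sigma^2 * sum_{j=k..q} theta_j psi_{j-k}   (c_k = 0 for k > q),
using gamma(-m) = gamma(m).
Pure AR (q = 0): c_0 = sigma^2 = 3, c_k = 0 for k >= 1.
Equations for k = 0 and k = 1 (AR order 1):
  gamma(0) = phi_1 gamma(1) + c_0
  gamma(1) = phi_1 gamma(0) + c_1
Substituting the second into the first: gamma(0) (1 - phi_1^2) = c_0 + phi_1 c_1, so
  gamma(0) = c_0 / (1 - phi_1^2) = 3 / (1 - (-0.268)^2) = 3 / 0.928176 = 3.232146.
  gamma(1) = phi_1 gamma(0) = (-0.268)(3.232146) = -0.866215.
Therefore gamma(1) = -0.8662 (to 4 decimal places).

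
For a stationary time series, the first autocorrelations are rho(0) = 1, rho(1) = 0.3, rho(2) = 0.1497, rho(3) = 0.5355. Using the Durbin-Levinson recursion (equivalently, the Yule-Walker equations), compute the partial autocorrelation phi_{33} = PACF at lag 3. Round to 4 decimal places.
\phi_{33} = 0.5230

The PACF at lag k is phi_{kk}, the last component of the solution
to the Yule-Walker system G_k phi = r_k where
  (G_k)_{ij} = rho(|i - j|), (r_k)_i = rho(i), i,j = 1..k.
Equivalently, Durbin-Levinson gives phi_{kk} iteratively:
  phi_{11} = rho(1)
  phi_{kk} = [rho(k) - sum_{j=1..k-1} phi_{k-1,j} rho(k-j)]
            / [1 - sum_{j=1..k-1} phi_{k-1,j} rho(j)],
  phi_{k,j} = phi_{k-1,j} - phi_{kk} phi_{k-1,k-j},  j = 1..k-1.
Step k = 1:
  phi_11 = rho(1) = 0.3.
Step k = 2:
  phi_22 = [rho(2) - phi_11 rho(1)] / [1 - phi_11 rho(1)] = [0.1497 - (0.3)(0.3)] / [1 - (0.3)(0.3)]
         = 0.0597 / 0.91 = 0.065604.
  Update: phi_21 = phi_11 - phi_22 phi_11 = 0.3 - (0.065604)(0.3) = 0.280319.
Step k = 3:
  phi_33 = [rho(3) - phi_21 rho(2) - phi_22 rho(1)] / [1 - phi_21 rho(1) - phi_22 rho(2)]
    numerator   = 0.5355 - (0.280319)(0.1497) - (0.065604)(0.3) = 0.47385497
    denominator = 1 - (0.280319)(0.3) - (0.065604)(0.1497) = 0.90608342
  phi_33 = 0.47385497 / 0.90608342 = 0.523.
Therefore phi_{33} = 0.5230.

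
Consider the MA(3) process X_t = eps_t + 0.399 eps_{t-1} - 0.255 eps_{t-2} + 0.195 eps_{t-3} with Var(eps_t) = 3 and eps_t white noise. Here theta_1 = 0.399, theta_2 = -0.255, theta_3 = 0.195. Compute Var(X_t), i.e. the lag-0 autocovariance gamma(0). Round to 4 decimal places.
\gamma(0) = 3.7868

For an MA(q) process X_t = eps_t + sum_i theta_i eps_{t-i} with
Var(eps_t) = sigma^2, the variance is
  gamma(0) = sigma^2 * (1 + sum_i theta_i^2).
  sum_i theta_i^2 = (0.399)^2 + (-0.255)^2 + (0.195)^2 = 0.159201 + 0.065025 + 0.038025 = 0.262251.
  gamma(0) = 3 * (1 + 0.262251) = 3 * 1.262251 = 3.786753, which rounds to 3.7868.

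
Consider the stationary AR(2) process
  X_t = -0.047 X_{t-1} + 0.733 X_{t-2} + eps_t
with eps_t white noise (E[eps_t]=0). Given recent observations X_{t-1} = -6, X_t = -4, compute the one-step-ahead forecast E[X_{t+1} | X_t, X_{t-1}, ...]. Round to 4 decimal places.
E[X_{t+1} \mid \mathcal F_t] = -4.2100

For an AR(p) model X_t = c + sum_i phi_i X_{t-i} + eps_t, the
one-step-ahead conditional mean is
  E[X_{t+1} | X_t, ...] = c + sum_i phi_i X_{t+1-i}.
Substitute known values:
  E[X_{t+1} | ...] = (-0.047) * (-4) + (0.733) * (-6)
                   = -4.2100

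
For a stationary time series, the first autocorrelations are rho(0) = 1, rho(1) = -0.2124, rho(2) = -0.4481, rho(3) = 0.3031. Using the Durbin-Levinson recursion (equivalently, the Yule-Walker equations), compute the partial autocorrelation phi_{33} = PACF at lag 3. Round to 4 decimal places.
\phi_{33} = 0.0701

The PACF at lag k is phi_{kk}, the last component of the solution
to the Yule-Walker system G_k phi = r_k where
  (G_k)_{ij} = rho(|i - j|), (r_k)_i = rho(i), i,j = 1..k.
Equivalently, Durbin-Levinson gives phi_{kk} iteratively:
  phi_{11} = rho(1)
  phi_{kk} = [rho(k) - sum_{j=1..k-1} phi_{k-1,j} rho(k-j)]
            / [1 - sum_{j=1..k-1} phi_{k-1,j} rho(j)],
  phi_{k,j} = phi_{k-1,j} - phi_{kk} phi_{k-1,k-j},  j = 1..k-1.
Step k = 1:
  phi_11 = rho(1) = -0.2124.
Step k = 2:
  phi_22 = [rho(2) - phi_11 rho(1)] / [1 - phi_11 rho(1)] = [-0.4481 - (-0.2124)(-0.2124)] / [1 - (-0.2124)(-0.2124)]
         = -0.49321376 / 0.95488624 = -0.516516.
  Update: phi_21 = phi_11 - phi_22 phi_11 = -0.2124 - (-0.516516)(-0.2124) = -0.322108.
Step k = 3:
  phi_33 = [rho(3) - phi_21 rho(2) - phi_22 rho(1)] / [1 - phi_21 rho(1) - phi_22 rho(2)]
    numerator   = 0.3031 - (-0.322108)(-0.4481) - (-0.516516)(-0.2124) = 0.04905549
    denominator = 1 - (-0.322108)(-0.2124) - (-0.516516)(-0.4481) = 0.70013358
  phi_33 = 0.04905549 / 0.70013358 = 0.0701.
Therefore phi_{33} = 0.0701.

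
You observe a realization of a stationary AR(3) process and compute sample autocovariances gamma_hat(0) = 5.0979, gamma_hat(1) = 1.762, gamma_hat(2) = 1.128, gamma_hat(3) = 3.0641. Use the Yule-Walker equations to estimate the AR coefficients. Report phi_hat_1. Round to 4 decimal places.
\hat\phi_{1} = 0.2400

The Yule-Walker equations for an AR(p) process read, in matrix form,
  Gamma_p phi = r_p,   with   (Gamma_p)_{ij} = gamma(|i - j|),
                       (r_p)_i = gamma(i),   i,j = 1..p.
Substitute the sample gammas (Toeplitz matrix and right-hand side of size 3):
  Gamma_p = [[5.0979, 1.762, 1.128], [1.762, 5.0979, 1.762], [1.128, 1.762, 5.0979]]
  r_p     = [1.762, 1.128, 3.0641]
Written out (R1..R3):
  (R1) 5.0979 phi_1 + 1.762 phi_2 + 1.128 phi_3 = 1.762
  (R2) 1.762 phi_1 + 5.0979 phi_2 + 1.762 phi_3 = 1.128
  (R3) 1.128 phi_1 + 1.762 phi_2 + 5.0979 phi_3 = 3.0641
Gaussian elimination:
  R2 <- R2 - (1.762/5.0979) R1 = R2 - (0.345633) R1:  4.488896 phi_2 + 1.372127 phi_3 = 0.518996
  R3 <- R3 - (1.128/5.0979) R1 = R3 - (0.221268) R1:  1.372127 phi_2 + 4.84831 phi_3 = 2.674227
  R3 <- R3 - (1.372127/4.488896) R2 = R3 - (0.305671) R2:  4.42889 phi_3 = 2.515584
Back-substitution:
  phi_hat_3 = 2.515584 / 4.42889 = 0.567994
  phi_hat_2 = (0.518996 - (1.372127)(0.567994)) / 4.488896 = -0.058002
  phi_hat_1 = (1.762 - (1.762)(-0.058002) - (1.128)(0.567994)) / 5.0979 = 0.240001
So phi_hat = [0.2400, -0.0580, 0.5680].
Therefore phi_hat_1 = 0.2400.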